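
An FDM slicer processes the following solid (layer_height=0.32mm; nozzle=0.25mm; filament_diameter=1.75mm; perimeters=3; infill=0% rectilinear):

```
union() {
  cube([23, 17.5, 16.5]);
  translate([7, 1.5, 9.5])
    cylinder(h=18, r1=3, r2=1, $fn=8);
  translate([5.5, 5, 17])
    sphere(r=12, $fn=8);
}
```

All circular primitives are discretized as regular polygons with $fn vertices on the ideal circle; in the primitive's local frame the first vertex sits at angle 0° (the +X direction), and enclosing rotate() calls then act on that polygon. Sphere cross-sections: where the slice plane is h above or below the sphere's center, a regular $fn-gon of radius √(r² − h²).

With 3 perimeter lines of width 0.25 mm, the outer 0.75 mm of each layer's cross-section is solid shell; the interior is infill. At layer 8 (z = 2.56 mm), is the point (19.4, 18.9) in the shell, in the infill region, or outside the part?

At z = 2.56 mm: the 23×17.5 cube contributes its full rectangle; the cone at (7, 1.5) is not intersected at this z (z outside [9.5, 27.5]); the sphere at (5.5, 5) is not intersected at this z (|z−center|=14.440 > r=12); Merging all regions: only the 23×17.5 cube is present, so the union is just that shape — 1 connected region. Overall, the cross-section is a single solid region. The nearest boundary edge runs (23.00, 17.50)→(0.00, 17.50); distance from the point to it = 1.40 mm. The point is not inside any of the regions above, so it lies outside the cross-section (1.40 mm from the nearest boundary).

outside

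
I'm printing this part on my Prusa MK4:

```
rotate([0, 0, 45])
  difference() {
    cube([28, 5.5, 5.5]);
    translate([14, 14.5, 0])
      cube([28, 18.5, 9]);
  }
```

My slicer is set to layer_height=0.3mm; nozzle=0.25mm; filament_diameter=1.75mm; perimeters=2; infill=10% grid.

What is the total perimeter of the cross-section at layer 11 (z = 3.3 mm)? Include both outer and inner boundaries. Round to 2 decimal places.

67.00 mm

At z = 3.3 mm: the 28×5.5 cube contributes its full rectangle (perimeter 67.00 mm); the cube at (14, 14.5) (footprint 28×18.5) is included at this height (perimeter 93.00 mm); Subtracting the remaining from the first: starting from the 28×5.5 cube, the 28×18.5 cube at (14, 14.5) misses the remaining region (no effect) — boundary = 67.00 mm; (rotated 45° about Z; rotation is an isometry so areas/perimeters/island counts are preserved). Overall, the cross-section is a single solid region. Total boundary length (outer) = 67.00 mm.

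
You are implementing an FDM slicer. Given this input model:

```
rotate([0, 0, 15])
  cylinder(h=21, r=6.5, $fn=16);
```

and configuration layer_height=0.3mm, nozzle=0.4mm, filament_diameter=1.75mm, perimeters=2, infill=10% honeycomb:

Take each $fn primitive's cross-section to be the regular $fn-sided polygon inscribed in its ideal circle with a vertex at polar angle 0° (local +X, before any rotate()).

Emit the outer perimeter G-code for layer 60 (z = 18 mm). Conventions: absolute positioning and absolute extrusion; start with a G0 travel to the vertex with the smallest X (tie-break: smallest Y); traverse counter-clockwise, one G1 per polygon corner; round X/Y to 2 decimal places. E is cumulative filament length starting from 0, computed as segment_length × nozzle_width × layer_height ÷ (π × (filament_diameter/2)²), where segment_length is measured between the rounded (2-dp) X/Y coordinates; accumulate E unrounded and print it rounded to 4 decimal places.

At z = 18 mm: the r=6.5 cylinder gives a regular 16-gon of circumradius 6.5 (constant along its height); (rotated 15° about Z; rotation is an isometry so areas/perimeters/island counts are preserved). The outline is a single polygon with 16 vertices. Extrusion per mm of travel: 0.4 × 0.3 / (π × 0.875²) = 0.049890. Accumulating E over each segment gives final E = 2.0246.

G0 X-6.44 Y0.85 Z18.00
G1 X-6.28 Y-1.68 E0.1265
G1 X-5.16 Y-3.96 E0.2532
G1 X-3.25 Y-5.63 E0.3798
G1 X-0.85 Y-6.44 E0.5062
G1 X1.68 Y-6.28 E0.6326
G1 X3.96 Y-5.16 E0.7594
G1 X5.63 Y-3.25 E0.8859
G1 X6.44 Y-0.85 E1.0123
G1 X6.28 Y1.68 E1.1388
G1 X5.16 Y3.96 E1.2655
G1 X3.25 Y5.63 E1.3921
G1 X0.85 Y6.44 E1.5185
G1 X-1.68 Y6.28 E1.6449
G1 X-3.96 Y5.16 E1.7717
G1 X-5.63 Y3.25 E1.8983
G1 X-6.44 Y0.85 E2.0246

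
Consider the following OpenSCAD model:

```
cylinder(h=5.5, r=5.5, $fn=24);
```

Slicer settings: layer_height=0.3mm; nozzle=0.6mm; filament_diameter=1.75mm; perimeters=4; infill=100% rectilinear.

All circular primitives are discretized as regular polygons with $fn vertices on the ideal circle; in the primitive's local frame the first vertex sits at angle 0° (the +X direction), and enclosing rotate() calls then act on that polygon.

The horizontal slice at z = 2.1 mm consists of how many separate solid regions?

1

At z = 2.1 mm: the r=5.5 cylinder contributes a regular 24-gon of circumradius 5.5. The result has 1 disconnected region.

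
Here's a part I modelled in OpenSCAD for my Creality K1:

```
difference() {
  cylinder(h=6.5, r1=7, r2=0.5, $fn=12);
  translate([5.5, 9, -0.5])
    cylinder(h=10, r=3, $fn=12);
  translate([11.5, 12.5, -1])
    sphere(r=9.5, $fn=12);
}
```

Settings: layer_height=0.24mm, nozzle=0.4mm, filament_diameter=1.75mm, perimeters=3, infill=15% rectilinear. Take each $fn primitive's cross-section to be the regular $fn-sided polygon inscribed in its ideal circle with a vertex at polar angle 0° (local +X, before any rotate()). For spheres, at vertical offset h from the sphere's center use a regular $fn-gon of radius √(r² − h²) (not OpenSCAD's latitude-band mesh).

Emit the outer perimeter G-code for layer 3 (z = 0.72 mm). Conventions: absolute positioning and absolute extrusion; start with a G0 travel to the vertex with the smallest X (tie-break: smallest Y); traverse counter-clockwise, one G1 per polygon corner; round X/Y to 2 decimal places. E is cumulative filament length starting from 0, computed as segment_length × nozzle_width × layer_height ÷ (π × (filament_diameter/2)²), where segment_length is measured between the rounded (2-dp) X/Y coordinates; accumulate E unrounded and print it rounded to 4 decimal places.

At z = 0.72 mm: the cone contributes a regular 12-gon of circumradius 6.280 (interpolated between r1=7 and r2=0.5 at t=0.111); the r=3 cylinder at (5.5, 9) contributes a regular 12-gon of circumradius 3; the r=9.5 sphere at (11.5, 12.5) contributes a regular 12-gon of circumradius √(9.5²−1.72²) = 9.343; After the difference (first − rest): starting from the cone, the r=3 cylinder at (5.5, 9) misses the remaining region (no effect); the r=9.5 sphere at (11.5, 12.5) misses the remaining region (no effect) — 1 connected region. The outline is a single polygon with 12 vertices. Extrusion per mm of travel: 0.4 × 0.24 / (π × 0.875²) = 0.039912. Accumulating E over each segment gives final E = 1.5571.

G0 X-6.28 Y0.00 Z0.72
G1 X-5.44 Y-3.14 E0.1297
G1 X-3.14 Y-5.44 E0.2596
G1 X0.00 Y-6.28 E0.3893
G1 X3.14 Y-5.44 E0.5190
G1 X5.44 Y-3.14 E0.6488
G1 X6.28 Y0.00 E0.7786
G1 X5.44 Y3.14 E0.9083
G1 X3.14 Y5.44 E1.0381
G1 X0.00 Y6.28 E1.1679
G1 X-3.14 Y5.44 E1.2976
G1 X-5.44 Y3.14 E1.4274
G1 X-6.28 Y0.00 E1.5571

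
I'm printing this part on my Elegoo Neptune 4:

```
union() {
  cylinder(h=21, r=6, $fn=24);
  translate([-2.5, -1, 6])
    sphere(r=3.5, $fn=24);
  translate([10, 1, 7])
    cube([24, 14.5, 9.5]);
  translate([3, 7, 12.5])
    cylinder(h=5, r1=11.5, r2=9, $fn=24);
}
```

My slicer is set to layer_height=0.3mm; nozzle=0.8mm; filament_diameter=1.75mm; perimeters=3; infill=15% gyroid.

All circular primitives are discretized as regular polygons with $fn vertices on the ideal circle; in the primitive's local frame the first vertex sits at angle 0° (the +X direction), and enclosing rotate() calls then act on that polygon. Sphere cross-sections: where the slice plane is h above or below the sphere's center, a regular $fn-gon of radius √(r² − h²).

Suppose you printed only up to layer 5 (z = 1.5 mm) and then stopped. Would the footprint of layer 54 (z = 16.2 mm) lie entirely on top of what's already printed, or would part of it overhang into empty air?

Compare the two slices. At z = 1.5: the r=6 cylinder gives a regular 24-gon of circumradius 6 (constant along its height) (area = (24/2)·6.000²·sin(360°/24) = 111.81 mm²); the sphere at (-2.5, -1) is not intersected at this z (|z−center|=4.500 > r=3.5); the cube at (10, 1) does not reach this height (z outside [7, 16.5]); the cone at (3, 7) does not reach this height (z outside [12.5, 17.5]); Taking the union: only the r=6 cylinder is present, so the union is just that shape — area = 111.81 mm². At z = 16.2: the cylinder: section is a regular 24-gon, circumradius r=6 (area = (24/2)·6.000²·sin(360°/24) = 111.81 mm²); the sphere at (-2.5, -1) does not reach this height (|z−center|=10.200 > r=3.5); the cube at (10, 1) (footprint 24×14.5) is included at this height (area 348.00 mm²); the cone at (3, 7) contributes a regular 24-gon of circumradius 9.650 (interpolated between r1=11.5 and r2=9 at t=0.740) (area = (24/2)·9.650²·sin(360°/24) = 289.22 mm²); Merging all regions: the regions partially overlap — summed areas 749.03 mm² minus the doubly-counted overlap 94.90 mm² gives 654.14 mm² — area = 654.14 mm². Checking containment: at z = 16.2 the cross-section extends beyond the z = 1.5 cross-section by about 542.33 mm².

part overhangs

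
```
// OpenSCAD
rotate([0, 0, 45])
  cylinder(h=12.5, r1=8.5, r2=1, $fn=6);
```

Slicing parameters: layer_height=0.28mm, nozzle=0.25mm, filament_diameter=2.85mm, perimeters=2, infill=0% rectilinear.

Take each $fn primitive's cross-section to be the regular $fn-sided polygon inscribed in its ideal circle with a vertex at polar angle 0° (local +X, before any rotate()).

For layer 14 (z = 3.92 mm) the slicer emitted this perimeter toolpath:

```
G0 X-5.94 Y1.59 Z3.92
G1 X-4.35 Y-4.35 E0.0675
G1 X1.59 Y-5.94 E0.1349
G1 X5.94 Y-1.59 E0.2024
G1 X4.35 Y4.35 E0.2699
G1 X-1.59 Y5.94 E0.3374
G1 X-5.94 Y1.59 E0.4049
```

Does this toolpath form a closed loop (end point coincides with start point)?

Start point (G0): (-5.94, 1.59). End point (last G1): the path returns to the start — closed.

yes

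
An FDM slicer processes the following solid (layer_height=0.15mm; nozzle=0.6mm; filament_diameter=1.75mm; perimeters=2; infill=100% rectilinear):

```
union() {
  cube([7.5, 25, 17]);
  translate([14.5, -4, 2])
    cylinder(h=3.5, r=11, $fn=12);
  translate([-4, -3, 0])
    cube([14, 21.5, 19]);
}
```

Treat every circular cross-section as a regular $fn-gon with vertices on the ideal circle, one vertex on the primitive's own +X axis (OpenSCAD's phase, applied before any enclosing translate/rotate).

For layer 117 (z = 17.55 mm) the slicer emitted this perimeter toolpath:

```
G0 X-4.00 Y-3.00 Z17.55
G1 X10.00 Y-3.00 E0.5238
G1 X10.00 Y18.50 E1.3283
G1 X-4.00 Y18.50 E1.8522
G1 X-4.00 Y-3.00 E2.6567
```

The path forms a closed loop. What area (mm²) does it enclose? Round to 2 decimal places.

Apply the shoelace formula to the sequence of (X, Y) vertices; enclosed area = 301.00 mm².

301.00 mm²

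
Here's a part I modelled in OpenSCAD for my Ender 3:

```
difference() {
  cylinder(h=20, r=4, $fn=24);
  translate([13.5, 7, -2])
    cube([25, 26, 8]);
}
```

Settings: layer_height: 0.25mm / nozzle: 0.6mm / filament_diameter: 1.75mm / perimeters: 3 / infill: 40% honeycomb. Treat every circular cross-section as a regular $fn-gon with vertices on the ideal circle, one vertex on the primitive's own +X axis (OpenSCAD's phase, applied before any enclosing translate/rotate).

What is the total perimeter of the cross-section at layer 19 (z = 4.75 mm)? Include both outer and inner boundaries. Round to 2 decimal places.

25.06 mm

At z = 4.75 mm: the cylinder: section is a regular 24-gon, circumradius r=4 (perimeter = 2·24·4.000·sin(180°/24) = 25.06 mm); the cube at (13.5, 7) (footprint 25×26) is included at this height (perimeter 102.00 mm); Taking the first minus the rest: starting from the r=4 cylinder, the 25×26 cube at (13.5, 7) misses the remaining region (no effect) — boundary = 25.06 mm. Overall, the cross-section is a single solid region. Total boundary length (outer) = 25.06 mm.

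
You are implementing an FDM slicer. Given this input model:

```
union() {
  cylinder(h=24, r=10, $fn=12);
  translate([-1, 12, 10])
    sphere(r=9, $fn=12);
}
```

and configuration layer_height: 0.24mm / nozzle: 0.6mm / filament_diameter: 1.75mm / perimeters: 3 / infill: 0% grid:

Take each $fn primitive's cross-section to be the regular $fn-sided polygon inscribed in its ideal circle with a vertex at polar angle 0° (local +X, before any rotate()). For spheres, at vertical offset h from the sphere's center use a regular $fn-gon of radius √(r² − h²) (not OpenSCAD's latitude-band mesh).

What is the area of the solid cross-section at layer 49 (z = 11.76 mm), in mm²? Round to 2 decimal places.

472.69 mm²

At z = 11.76 mm: the r=10 cylinder contributes a regular 12-gon of circumradius 10 (area = (12/2)·10.000²·sin(360°/12) = 300.00 mm²); the r=9 sphere at (-1, 12) slices to a regular 12-gon of circumradius 8.826 (√(r²−h²) with h=1.76 from center) (area = (12/2)·8.826²·sin(360°/12) = 233.71 mm²); Merging all regions: the regions partially overlap — summed areas 533.71 mm² minus the doubly-counted overlap 61.02 mm² gives 472.69 mm² — area = 472.69 mm². Overall, the cross-section is a single solid region. Net area = 472.69 mm².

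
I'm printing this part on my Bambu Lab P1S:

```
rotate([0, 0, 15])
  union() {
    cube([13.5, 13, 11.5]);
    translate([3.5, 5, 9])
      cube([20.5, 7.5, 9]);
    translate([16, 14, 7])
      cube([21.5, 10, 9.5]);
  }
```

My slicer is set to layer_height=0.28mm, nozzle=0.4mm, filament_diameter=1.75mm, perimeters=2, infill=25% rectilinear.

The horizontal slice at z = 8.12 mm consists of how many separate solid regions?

2

At z = 8.12 mm: the cube is present — its section is the full 13.5×13 rectangle; the cube at (3.5, 5) is not intersected at this z (z outside [9, 18]); the cube at (16, 14) is present — its section is the full 21.5×10 rectangle; Taking the union: the 2 present regions are separate (no shared area or edge), so areas and boundary lengths simply add and each stays a separate island — 2 connected regions; (rotated 15° about Z; rotation is an isometry so areas/perimeters/island counts are preserved). The result has 2 disconnected regions.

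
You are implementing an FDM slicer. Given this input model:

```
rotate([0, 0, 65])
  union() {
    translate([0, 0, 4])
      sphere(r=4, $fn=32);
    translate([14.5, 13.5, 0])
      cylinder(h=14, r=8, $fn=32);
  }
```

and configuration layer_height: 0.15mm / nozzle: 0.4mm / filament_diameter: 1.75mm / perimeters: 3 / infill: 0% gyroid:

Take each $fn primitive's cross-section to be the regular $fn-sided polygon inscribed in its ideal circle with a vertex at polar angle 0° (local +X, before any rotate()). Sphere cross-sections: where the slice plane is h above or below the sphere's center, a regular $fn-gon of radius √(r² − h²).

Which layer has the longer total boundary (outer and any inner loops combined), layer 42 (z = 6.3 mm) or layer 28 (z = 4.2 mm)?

Layer 42 (z = 6.3): the r=4 sphere slices to a regular 32-gon of circumradius 3.273 (√(r²−h²) with h=2.3 from center) (perimeter = 2·32·3.273·sin(180°/32) = 20.53 mm); the r=8 cylinder at (14.5, 13.5) gives a regular 32-gon of circumradius 8 (constant along its height) (perimeter = 2·32·8.000·sin(180°/32) = 50.18 mm); Merging all regions: the 2 present regions are separate (no shared area or edge), so areas and boundary lengths simply add and each stays a separate island — boundary = 70.71 mm; (rotated 65° about Z; rotation is an isometry so areas/perimeters/island counts are preserved). So its perimeter = 70.71 mm. Layer 28 (z = 4.2): the r=4 sphere contributes a regular 32-gon of circumradius √(4²−0.2²) = 3.995 (perimeter = 2·32·3.995·sin(180°/32) = 25.06 mm); the r=8 cylinder at (14.5, 13.5) gives a regular 32-gon of circumradius 8 (constant along its height) (perimeter = 2·32·8.000·sin(180°/32) = 50.18 mm); Taking the union: the 2 present regions are separate (no shared area or edge), so areas and boundary lengths simply add and each stays a separate island — boundary = 75.25 mm; (whole slice rotated 65° about Z — lengths, areas and connectivity unchanged). So its perimeter = 75.25 mm. Layer 28 is larger (75.25 vs 70.71 mm).

layer 28 (z = 4.2 mm)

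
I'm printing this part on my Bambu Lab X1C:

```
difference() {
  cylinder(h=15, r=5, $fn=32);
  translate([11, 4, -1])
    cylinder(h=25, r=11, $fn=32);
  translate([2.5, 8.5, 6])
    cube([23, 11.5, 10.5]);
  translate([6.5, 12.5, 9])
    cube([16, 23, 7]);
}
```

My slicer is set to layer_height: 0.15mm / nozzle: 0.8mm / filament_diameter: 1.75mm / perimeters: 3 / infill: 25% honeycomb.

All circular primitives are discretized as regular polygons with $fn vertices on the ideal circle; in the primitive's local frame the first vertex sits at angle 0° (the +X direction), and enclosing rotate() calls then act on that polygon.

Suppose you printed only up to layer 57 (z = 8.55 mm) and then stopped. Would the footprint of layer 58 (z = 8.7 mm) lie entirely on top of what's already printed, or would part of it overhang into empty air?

entirely on top

Compare the two slices. At z = 8.55: the cylinder: section is a regular 32-gon, circumradius r=5 (area = (32/2)·5.000²·sin(360°/32) = 78.04 mm²); the r=11 cylinder at (11, 4) gives a regular 32-gon of circumradius 11 (constant along its height) (area = (32/2)·11.000²·sin(360°/32) = 377.69 mm²); the cube at (2.5, 8.5) is present — its section is the full 23×11.5 rectangle (area 264.50 mm²); the cube at (6.5, 12.5) is absent (z outside [9, 16]); After the difference (first − rest): starting from the r=5 cylinder (78.04 mm²), the r=11 cylinder at (11, 4) partially overlaps it — only the 28.19 mm² overlap (of its 377.69 mm²) is removed, clipping the outline; the 23×11.5 cube at (2.5, 8.5) misses the remaining region (no effect) — area = 49.85 mm². At z = 8.7: the cylinder: section is a regular 32-gon, circumradius r=5 (area = (32/2)·5.000²·sin(360°/32) = 78.04 mm²); the cylinder at (11, 4): section is a regular 32-gon, circumradius r=11 (area = (32/2)·11.000²·sin(360°/32) = 377.69 mm²); the cube at (2.5, 8.5) (footprint 23×11.5) is included at this height (area 264.50 mm²); the cube at (6.5, 12.5) is absent (z outside [9, 16]); Taking the first minus the rest: starting from the r=5 cylinder (78.04 mm²), the r=11 cylinder at (11, 4) partially overlaps it — only the 28.19 mm² overlap (of its 377.69 mm²) is removed, clipping the outline; the 23×11.5 cube at (2.5, 8.5) misses the remaining region (no effect) — area = 49.85 mm². Checking containment: the cross-section at z = 8.7 is a subset of the cross-section at z = 8.55.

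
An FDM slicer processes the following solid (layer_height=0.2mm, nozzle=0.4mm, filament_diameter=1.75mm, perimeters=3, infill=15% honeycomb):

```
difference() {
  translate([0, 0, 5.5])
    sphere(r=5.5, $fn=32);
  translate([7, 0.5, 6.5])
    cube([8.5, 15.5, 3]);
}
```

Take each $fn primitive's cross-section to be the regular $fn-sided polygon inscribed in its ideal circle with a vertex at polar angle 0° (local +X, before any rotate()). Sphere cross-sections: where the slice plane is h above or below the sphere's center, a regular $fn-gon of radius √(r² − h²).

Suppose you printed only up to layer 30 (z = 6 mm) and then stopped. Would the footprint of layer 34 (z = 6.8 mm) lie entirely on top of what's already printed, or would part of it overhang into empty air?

entirely on top

Compare the two slices. At z = 6: the r=5.5 sphere slices to a regular 32-gon of circumradius 5.477 (√(r²−h²) with h=0.5 from center) (area = (32/2)·5.477²·sin(360°/32) = 93.64 mm²); the cube at (7, 0.5) does not reach this height (z outside [6.5, 9.5]); Taking the first minus the rest: none of the subtracted shapes is present at this height, so the r=5.5 sphere is unchanged — area = 93.64 mm². At z = 6.8: the sphere: section is a regular 32-gon, circumradius = √(r²−h²) = √(5.5²−1.3²) = 5.344 (area = (32/2)·5.344²·sin(360°/32) = 89.15 mm²); the cube at (7, 0.5) (footprint 8.5×15.5) is included at this height (area 131.75 mm²); Taking the first minus the rest: starting from the r=5.5 sphere (89.15 mm²), the 8.5×15.5 cube at (7, 0.5) misses the remaining region (no effect) — area = 89.15 mm². Checking containment: the cross-section at z = 6.8 is a subset of the cross-section at z = 6.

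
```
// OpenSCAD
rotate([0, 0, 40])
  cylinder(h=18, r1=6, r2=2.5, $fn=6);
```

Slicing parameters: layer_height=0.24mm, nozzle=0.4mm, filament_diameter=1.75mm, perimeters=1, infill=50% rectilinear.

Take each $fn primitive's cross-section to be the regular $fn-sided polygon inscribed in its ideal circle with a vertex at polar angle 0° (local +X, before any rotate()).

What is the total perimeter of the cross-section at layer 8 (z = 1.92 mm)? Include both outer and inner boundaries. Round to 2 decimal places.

33.76 mm

At z = 1.92 mm: the cone (r1=6→r2=2.5) has section circumradius 5.627 here — a regular 6-gon (perimeter = 2·6·5.627·sin(180°/6) = 33.76 mm); (whole slice rotated 40° about Z — lengths, areas and connectivity unchanged). Overall, the cross-section is a single solid region. Total boundary length (outer) = 33.76 mm.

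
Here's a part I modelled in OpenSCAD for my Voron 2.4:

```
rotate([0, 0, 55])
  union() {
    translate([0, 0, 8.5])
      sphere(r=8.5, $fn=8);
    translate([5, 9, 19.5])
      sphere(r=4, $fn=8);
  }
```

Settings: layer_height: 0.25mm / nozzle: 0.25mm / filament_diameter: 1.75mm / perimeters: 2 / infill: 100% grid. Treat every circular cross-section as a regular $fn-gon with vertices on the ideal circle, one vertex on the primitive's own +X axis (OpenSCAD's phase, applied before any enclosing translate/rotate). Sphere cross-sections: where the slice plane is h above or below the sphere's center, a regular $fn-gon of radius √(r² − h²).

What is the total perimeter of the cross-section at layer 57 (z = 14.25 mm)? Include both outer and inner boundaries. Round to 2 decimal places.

At z = 14.25 mm: the r=8.5 sphere contributes a regular 8-gon of circumradius √(8.5²−5.75²) = 6.260 (perimeter = 2·8·6.260·sin(180°/8) = 38.33 mm); the sphere at (5, 9) is absent (|z−center|=5.250 > r=4); Merging all regions: only the r=8.5 sphere is present, so the union is just that shape — boundary = 38.33 mm; (rotated 55° about Z; rotation is an isometry so areas/perimeters/island counts are preserved). Overall, the cross-section is a single solid region. Total boundary length (outer) = 38.33 mm.

38.33 mm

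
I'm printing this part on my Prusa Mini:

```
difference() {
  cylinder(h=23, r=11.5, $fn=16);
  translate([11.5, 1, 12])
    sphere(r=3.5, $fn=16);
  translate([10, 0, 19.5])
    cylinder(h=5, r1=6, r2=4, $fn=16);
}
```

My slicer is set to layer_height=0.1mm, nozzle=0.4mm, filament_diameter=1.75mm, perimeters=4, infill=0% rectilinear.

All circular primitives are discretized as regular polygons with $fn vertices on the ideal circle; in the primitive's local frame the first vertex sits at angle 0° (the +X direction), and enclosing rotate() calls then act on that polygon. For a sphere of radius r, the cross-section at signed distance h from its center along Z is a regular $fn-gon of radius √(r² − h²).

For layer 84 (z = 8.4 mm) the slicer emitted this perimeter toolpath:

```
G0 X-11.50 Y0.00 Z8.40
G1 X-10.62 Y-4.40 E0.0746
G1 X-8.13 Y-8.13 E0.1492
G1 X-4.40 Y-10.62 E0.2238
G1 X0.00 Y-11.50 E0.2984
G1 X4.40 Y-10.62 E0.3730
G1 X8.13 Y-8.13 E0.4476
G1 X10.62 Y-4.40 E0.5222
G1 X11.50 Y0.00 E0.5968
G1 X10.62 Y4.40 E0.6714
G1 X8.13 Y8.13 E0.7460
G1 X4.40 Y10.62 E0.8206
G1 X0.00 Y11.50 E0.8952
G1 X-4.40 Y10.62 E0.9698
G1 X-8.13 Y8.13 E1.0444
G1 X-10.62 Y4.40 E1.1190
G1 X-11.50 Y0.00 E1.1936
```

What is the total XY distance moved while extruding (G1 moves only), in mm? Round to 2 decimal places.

Sum the Euclidean lengths of each G1 segment: total = 71.78 mm.

71.78 mm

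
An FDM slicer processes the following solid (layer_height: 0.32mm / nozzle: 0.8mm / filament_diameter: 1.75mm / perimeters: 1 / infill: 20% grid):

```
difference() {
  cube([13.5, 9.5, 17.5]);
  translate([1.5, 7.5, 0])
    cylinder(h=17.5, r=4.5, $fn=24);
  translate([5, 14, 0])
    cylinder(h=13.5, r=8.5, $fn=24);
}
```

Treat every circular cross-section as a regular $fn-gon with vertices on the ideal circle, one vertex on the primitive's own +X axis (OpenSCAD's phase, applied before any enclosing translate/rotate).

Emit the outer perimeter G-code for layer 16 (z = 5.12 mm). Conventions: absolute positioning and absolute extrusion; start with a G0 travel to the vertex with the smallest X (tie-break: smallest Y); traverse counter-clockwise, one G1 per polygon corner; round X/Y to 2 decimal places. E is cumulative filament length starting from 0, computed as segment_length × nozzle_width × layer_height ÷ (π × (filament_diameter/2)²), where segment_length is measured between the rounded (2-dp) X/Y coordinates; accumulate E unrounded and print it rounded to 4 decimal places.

At z = 5.12 mm: the 13.5×9.5 cube contributes its full rectangle; the cylinder at (1.5, 7.5): section is a regular 24-gon, circumradius r=4.5; the cylinder at (5, 14): section is a regular 24-gon, circumradius r=8.5; Taking the first minus the rest: starting from the 13.5×9.5 cube, the r=4.5 cylinder at (1.5, 7.5) partially overlaps it — only the 33.95 mm² overlap (of its 62.89 mm²) is removed, clipping the outline; the r=8.5 cylinder at (5, 14) partially overlaps it — only the 16.68 mm² overlap (of its 224.40 mm²) is removed, clipping the outline — 1 connected region. The outline is a single polygon with 15 vertices. Extrusion per mm of travel: 0.8 × 0.32 / (π × 0.875²) = 0.106432. Accumulating E over each segment gives final E = 4.4946.

G0 X0.00 Y0.00 Z5.12
G1 X13.50 Y0.00 E1.4368
G1 X13.50 Y9.50 E2.4479
G1 X12.17 Y9.50 E2.5895
G1 X11.01 Y7.99 E2.7922
G1 X9.25 Y6.64 E3.0282
G1 X7.20 Y5.79 E3.2644
G1 X5.53 Y5.57 E3.4437
G1 X5.40 Y5.25 E3.4805
G1 X4.68 Y4.32 E3.6057
G1 X3.75 Y3.60 E3.7308
G1 X2.66 Y3.15 E3.8563
G1 X1.50 Y3.00 E3.9808
G1 X0.34 Y3.15 E4.1053
G1 X0.00 Y3.29 E4.1445
G1 X0.00 Y0.00 E4.4946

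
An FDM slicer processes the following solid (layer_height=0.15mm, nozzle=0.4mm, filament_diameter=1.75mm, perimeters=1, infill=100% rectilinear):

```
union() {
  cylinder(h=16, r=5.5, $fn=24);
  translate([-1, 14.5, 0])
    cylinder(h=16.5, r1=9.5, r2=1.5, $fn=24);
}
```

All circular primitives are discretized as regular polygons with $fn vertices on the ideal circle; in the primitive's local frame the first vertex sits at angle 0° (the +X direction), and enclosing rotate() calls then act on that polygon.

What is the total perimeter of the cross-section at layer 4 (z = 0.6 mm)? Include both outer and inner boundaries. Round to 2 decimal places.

88.95 mm

At z = 0.6 mm: the r=5.5 cylinder gives a regular 24-gon of circumradius 5.5 (constant along its height) (perimeter = 2·24·5.500·sin(180°/24) = 34.46 mm); the cone at (-1, 14.5) contributes a regular 24-gon of circumradius 9.209 (interpolated between r1=9.5 and r2=1.5 at t=0.036) (perimeter = 2·24·9.209·sin(180°/24) = 57.70 mm); Merging all regions: the regions partially overlap (shared area 0.10 mm²), so the edge portions inside another operand are dropped and the merged outline is re-measured after clipping — boundary = 88.95 mm. Overall, the cross-section is a single solid region. Total boundary length (outer) = 88.95 mm.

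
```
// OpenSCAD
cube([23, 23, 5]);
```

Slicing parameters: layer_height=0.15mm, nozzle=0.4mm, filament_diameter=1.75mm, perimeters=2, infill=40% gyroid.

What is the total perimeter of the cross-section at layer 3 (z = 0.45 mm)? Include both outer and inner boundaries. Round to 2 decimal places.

92.00 mm

At z = 0.45 mm: the cube is present — its section is the full 23×23 rectangle (perimeter 92.00 mm). Overall, the cross-section is a single solid region. Total boundary length (outer) = 92.00 mm.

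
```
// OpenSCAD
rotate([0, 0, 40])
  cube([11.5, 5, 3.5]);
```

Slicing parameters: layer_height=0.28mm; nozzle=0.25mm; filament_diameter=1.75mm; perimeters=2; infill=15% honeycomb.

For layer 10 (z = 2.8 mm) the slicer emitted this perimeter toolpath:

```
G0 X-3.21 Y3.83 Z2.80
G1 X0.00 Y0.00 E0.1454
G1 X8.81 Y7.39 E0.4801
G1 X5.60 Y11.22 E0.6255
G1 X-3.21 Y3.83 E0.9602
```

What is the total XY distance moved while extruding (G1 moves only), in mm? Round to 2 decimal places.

32.99 mm

Sum the Euclidean lengths of each G1 segment: total = 32.99 mm.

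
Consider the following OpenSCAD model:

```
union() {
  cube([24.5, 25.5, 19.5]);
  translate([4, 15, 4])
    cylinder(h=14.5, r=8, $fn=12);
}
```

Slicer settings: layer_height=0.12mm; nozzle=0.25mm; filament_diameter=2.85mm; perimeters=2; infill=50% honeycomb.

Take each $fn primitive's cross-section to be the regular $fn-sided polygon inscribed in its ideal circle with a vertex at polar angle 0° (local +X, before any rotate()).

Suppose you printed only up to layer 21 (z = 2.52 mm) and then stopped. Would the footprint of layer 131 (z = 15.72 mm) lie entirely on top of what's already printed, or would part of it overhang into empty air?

Compare the two slices. At z = 2.52: the cube is present — its section is the full 24.5×25.5 rectangle (area 624.75 mm²); the cylinder at (4, 15) is not intersected at this z (z outside [4, 18.5]); Taking the union: only the 24.5×25.5 cube is present, so the union is just that shape — area = 624.75 mm². At z = 15.72: the cube (footprint 24.5×25.5) is included at this height (area 624.75 mm²); the r=8 cylinder at (4, 15) contributes a regular 12-gon of circumradius 8 (area = (12/2)·8.000²·sin(360°/12) = 192.00 mm²); Taking the union: the regions partially overlap — summed areas 816.75 mm² minus the doubly-counted overlap 155.71 mm² gives 661.04 mm² — area = 661.04 mm². Checking containment: at z = 15.72 the cross-section extends beyond the z = 2.52 cross-section by about 36.29 mm².

part overhangs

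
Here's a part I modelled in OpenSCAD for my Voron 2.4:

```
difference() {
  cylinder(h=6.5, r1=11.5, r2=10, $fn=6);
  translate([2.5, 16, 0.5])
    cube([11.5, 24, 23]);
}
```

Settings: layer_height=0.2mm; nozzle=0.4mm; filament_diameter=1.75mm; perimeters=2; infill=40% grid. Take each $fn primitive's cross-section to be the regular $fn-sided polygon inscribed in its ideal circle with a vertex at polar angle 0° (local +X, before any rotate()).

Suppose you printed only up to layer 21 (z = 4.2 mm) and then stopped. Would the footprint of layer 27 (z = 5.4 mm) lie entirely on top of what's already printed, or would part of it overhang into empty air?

entirely on top

Compare the two slices. At z = 4.2: the cone (r1=11.5→r2=10) has section circumradius 10.531 here — a regular 6-gon (area = (6/2)·10.531²·sin(360°/6) = 288.12 mm²); the cube at (2.5, 16) (footprint 11.5×24) is included at this height (area 276.00 mm²); After the difference (first − rest): starting from the cone (288.12 mm²), the 11.5×24 cube at (2.5, 16) misses the remaining region (no effect) — area = 288.12 mm². At z = 5.4: the cone (r1=11.5→r2=10) has section circumradius 10.254 here — a regular 6-gon (area = (6/2)·10.254²·sin(360°/6) = 273.17 mm²); the cube at (2.5, 16) (footprint 11.5×24) is included at this height (area 276.00 mm²); After the difference (first − rest): starting from the cone (273.17 mm²), the 11.5×24 cube at (2.5, 16) misses the remaining region (no effect) — area = 273.17 mm². Checking containment: the cross-section at z = 5.4 is a subset of the cross-section at z = 4.2.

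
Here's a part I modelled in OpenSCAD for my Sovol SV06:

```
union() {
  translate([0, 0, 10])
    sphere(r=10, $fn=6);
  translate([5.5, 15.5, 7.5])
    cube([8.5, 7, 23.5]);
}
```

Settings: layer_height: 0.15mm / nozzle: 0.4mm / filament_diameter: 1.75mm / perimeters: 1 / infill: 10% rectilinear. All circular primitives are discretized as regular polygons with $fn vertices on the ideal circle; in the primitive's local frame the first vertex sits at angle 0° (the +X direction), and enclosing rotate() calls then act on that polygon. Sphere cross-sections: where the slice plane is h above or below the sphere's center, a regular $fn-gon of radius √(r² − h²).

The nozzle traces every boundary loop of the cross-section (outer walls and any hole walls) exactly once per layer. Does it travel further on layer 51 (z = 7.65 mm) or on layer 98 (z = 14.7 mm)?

Layer 51 (z = 7.65): the sphere: section is a regular 6-gon, circumradius = √(r²−h²) = √(10²−2.35²) = 9.720 (perimeter = 2·6·9.720·sin(180°/6) = 58.32 mm); the 8.5×7 cube at (5.5, 15.5) contributes its full rectangle (perimeter 31.00 mm); Taking the union: the 2 present regions are separate (no shared area or edge), so areas and boundary lengths simply add and each stays a separate island — boundary = 89.32 mm. So its perimeter = 89.32 mm. Layer 98 (z = 14.7): the sphere: section is a regular 6-gon, circumradius = √(r²−h²) = √(10²−4.7²) = 8.827 (perimeter = 2·6·8.827·sin(180°/6) = 52.96 mm); the cube at (5.5, 15.5) is present — its section is the full 8.5×7 rectangle (perimeter 31.00 mm); Combining (union): the 2 present regions are separate (no shared area or edge), so areas and boundary lengths simply add and each stays a separate island — boundary = 83.96 mm. So its perimeter = 83.96 mm. Layer 51 is larger (89.32 vs 83.96 mm).

layer 51 (z = 7.65 mm)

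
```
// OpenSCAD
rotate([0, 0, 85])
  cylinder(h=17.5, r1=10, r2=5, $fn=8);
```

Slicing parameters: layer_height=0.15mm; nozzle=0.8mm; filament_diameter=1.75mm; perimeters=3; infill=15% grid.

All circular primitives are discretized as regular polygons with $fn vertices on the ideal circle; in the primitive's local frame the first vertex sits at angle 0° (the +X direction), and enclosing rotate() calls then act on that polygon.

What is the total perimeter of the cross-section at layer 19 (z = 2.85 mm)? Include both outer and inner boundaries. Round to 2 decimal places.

56.24 mm

At z = 2.85 mm: the cone (r1=10→r2=5) has section circumradius 9.186 here — a regular 8-gon (perimeter = 2·8·9.186·sin(180°/8) = 56.24 mm); (rotated 85° about Z; rotation is an isometry so areas/perimeters/island counts are preserved). Overall, the cross-section is a single solid region. Total boundary length (outer) = 56.24 mm.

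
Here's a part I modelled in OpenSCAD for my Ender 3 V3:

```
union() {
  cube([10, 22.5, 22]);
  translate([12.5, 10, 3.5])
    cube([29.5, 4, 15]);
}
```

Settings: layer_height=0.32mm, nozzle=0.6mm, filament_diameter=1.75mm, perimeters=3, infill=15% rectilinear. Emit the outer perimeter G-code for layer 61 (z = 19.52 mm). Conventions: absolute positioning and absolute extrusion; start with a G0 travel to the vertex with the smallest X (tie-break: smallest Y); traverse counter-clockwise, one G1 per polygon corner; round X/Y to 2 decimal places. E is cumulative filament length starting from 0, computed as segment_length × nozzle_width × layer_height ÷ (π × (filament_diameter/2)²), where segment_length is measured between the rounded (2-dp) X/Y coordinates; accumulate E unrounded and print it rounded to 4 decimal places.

At z = 19.52 mm: the cube is present — its section is the full 10×22.5 rectangle; the cube at (12.5, 10) does not reach this height (z outside [3.5, 18.5]); Taking the union: only the 10×22.5 cube is present, so the union is just that shape — 1 connected region. The outline is a single polygon with 4 vertices. Extrusion per mm of travel: 0.6 × 0.32 / (π × 0.875²) = 0.079824. Accumulating E over each segment gives final E = 5.1886.

G0 X0.00 Y0.00 Z19.52
G1 X10.00 Y0.00 E0.7982
G1 X10.00 Y22.50 E2.5943
G1 X0.00 Y22.50 E3.3925
G1 X0.00 Y0.00 E5.1886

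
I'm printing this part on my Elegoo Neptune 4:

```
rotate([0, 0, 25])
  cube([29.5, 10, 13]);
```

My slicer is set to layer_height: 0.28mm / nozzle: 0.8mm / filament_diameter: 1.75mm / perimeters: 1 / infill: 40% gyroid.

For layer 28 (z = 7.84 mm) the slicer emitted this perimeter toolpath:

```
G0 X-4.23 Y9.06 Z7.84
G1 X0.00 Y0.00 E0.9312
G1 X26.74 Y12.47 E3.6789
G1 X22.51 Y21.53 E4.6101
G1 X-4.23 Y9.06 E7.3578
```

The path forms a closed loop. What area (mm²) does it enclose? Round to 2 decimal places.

295.01 mm²

Apply the shoelace formula to the sequence of (X, Y) vertices; enclosed area = 295.01 mm².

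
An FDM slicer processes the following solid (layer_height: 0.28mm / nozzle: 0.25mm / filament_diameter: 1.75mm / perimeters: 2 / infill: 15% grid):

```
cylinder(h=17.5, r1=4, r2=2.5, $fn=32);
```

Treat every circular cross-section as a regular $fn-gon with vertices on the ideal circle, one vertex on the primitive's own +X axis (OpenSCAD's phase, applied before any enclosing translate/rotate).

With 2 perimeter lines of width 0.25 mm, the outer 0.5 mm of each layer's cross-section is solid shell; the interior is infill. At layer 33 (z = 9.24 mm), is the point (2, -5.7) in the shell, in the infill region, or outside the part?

At z = 9.24 mm: the cone contributes a regular 32-gon of circumradius 3.208 (interpolated between r1=4 and r2=2.5 at t=0.528). Overall, the cross-section is a single solid region. The nearest boundary edge runs (0.63, -3.15)→(1.23, -2.96); distance from the point to it = 2.84 mm. The point is not inside any of the regions above, so it lies outside the cross-section (2.84 mm from the nearest boundary).

outside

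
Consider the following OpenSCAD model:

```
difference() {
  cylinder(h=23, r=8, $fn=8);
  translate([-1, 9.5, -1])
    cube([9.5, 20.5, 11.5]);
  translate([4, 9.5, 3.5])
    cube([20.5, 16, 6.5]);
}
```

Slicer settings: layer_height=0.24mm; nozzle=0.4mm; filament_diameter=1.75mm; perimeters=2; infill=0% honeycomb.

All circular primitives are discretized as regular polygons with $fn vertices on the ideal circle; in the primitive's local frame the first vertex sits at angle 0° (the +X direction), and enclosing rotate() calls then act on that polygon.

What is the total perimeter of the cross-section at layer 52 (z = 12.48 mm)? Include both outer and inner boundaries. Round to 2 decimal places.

48.98 mm

At z = 12.48 mm: the r=8 cylinder gives a regular 8-gon of circumradius 8 (constant along its height) (perimeter = 2·8·8.000·sin(180°/8) = 48.98 mm); the cube at (-1, 9.5) is absent (z outside [-1, 10.5]); the cube at (4, 9.5) is not intersected at this z (z outside [3.5, 10]); Taking the first minus the rest: none of the subtracted shapes is present at this height, so the r=8 cylinder is unchanged — boundary = 48.98 mm. Overall, the cross-section is a single solid region. Total boundary length (outer) = 48.98 mm.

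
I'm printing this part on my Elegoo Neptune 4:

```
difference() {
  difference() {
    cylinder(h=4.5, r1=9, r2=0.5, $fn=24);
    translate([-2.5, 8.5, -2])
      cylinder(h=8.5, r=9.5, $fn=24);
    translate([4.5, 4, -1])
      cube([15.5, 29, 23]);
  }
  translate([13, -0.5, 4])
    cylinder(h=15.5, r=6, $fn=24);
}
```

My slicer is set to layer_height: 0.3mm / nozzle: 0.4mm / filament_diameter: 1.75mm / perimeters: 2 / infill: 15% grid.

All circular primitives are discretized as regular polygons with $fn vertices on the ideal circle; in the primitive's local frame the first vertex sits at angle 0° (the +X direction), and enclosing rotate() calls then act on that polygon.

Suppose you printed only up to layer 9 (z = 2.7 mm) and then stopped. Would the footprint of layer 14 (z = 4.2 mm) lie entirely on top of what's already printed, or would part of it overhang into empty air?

Compare the two slices. At z = 2.7: the cone (r1=9→r2=0.5) has section circumradius 3.900 here — a regular 24-gon (area = (24/2)·3.900²·sin(360°/24) = 47.24 mm²); the cylinder at (-2.5, 8.5): section is a regular 24-gon, circumradius r=9.5 (area = (24/2)·9.500²·sin(360°/24) = 280.30 mm²); the 15.5×29 cube at (4.5, 4) contributes its full rectangle (area 449.50 mm²); After the difference (first − rest): starting from the cone (47.24 mm²), the r=9.5 cylinder at (-2.5, 8.5) partially overlaps it — only the 26.03 mm² overlap (of its 280.30 mm²) is removed, clipping the outline; the 15.5×29 cube at (4.5, 4) misses the remaining region (no effect) — area = 21.21 mm²; the cylinder at (13, -0.5) does not reach this height (z outside [4, 19.5]); Subtracting the remaining from the first: none of the subtracted shapes is present at this height, so the result so far is unchanged — area = 21.21 mm². At z = 4.2: the cone (r1=9→r2=0.5) has section circumradius 1.067 here — a regular 24-gon (area = (24/2)·1.067²·sin(360°/24) = 3.53 mm²); the r=9.5 cylinder at (-2.5, 8.5) gives a regular 24-gon of circumradius 9.5 (constant along its height) (area = (24/2)·9.500²·sin(360°/24) = 280.30 mm²); the cube at (4.5, 4) (footprint 15.5×29) is included at this height (area 449.50 mm²); After the difference (first − rest): starting from the cone (3.53 mm²), the r=9.5 cylinder at (-2.5, 8.5) partially overlaps it — only the 2.93 mm² overlap (of its 280.30 mm²) is removed, clipping the outline; the 15.5×29 cube at (4.5, 4) misses the remaining region (no effect) — area = 0.60 mm²; the cylinder at (13, -0.5): section is a regular 24-gon, circumradius r=6 (area = (24/2)·6.000²·sin(360°/24) = 111.81 mm²); Subtracting the remaining from the first: starting from the result so far (0.60 mm²), the r=6 cylinder at (13, -0.5) misses the remaining region (no effect) — area = 0.60 mm². Checking containment: the cross-section at z = 4.2 is a subset of the cross-section at z = 2.7.

entirely on top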